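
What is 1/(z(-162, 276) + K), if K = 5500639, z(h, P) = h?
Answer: 1/5500477 ≈ 1.8180e-7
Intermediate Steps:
1/(z(-162, 276) + K) = 1/(-162 + 5500639) = 1/5500477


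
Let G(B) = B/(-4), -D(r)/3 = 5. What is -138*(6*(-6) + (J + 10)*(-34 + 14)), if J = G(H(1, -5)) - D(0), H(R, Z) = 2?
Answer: 72588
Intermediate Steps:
D(r) = -15 (D(r) = -3*5 = -15)
G(B) = -B/4 (G(B) = B*(-1/4) = -B/4)
J = 29/2 (J = -1/4*2 - 1*(-15) = -1/2 + 15 = 29/2 ≈ 14.500)
-138*(6*(-6) + (J + 10)*(-34 + 14)) = -138*(6*(-6) + (29/2 + 10)*(-34 + 14)) = -138*(-36 + (49/2)*(-20)) = -138*(-36 - 490) = -138*(-526) = 72588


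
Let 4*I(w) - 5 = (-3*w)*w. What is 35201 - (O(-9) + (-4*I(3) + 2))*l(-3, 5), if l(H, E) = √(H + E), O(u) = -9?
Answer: 35201 - 15*√2 ≈ 35180.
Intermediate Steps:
l(H, E) = √(E + H)
I(w) = 5/4 - 3*w²/4 (I(w) = 5/4 + ((-3*w)*w)/4 = 5/4 + (-3*w²)/4 = 5/4 - 3*w²/4)
35201 - (O(-9) + (-4*I(3) + 2))*l(-3, 5) = 35201 - (-9 + (-4*(5/4 - ¾*3²) + 2))*√(5 - 3) = 35201 - (-9 + (-4*(5/4 - ¾*9) + 2))*√2 = 35201 - (-9 + (-4*(5/4 - 27/4) + 2))*√2 = 35201 - (-9 + (-4*(-11/2) + 2))*√2 = 35201 - (-9 + (22 + 2))*√2 = 35201 - (-9 + 24)*√2 = 35201 - 15*√2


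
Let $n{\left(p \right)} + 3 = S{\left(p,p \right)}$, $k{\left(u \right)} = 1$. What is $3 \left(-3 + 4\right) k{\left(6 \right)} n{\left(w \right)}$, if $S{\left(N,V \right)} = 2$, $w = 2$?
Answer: $-3$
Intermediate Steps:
$n{\left(p \right)} = -1$ ($n{\left(p \right)} = -3 + 2 = -1$)
$3 \left(-3 + 4\right) k{\left(6 \right)} n{\left(w \right)} = 3 \left(-3 + 4\right) 1 \left(-1\right) = 3 \cdot 1 \cdot 1 \left(-1\right) = 3 \cdot 1 \left(-1\right) = 3 \left(-1\right) = -3$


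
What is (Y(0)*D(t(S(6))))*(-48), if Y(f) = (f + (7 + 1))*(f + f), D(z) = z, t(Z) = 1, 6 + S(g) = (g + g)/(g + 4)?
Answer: 0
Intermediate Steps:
S(g) = -6 + 2*g/(4 + g) (S(g) = -6 + (g + g)/(g + 4) = -6 + (2*g)/(4 + g) = -6 + 2*g/(4 + g))
Y(f) = 2*f*(8 + f) (Y(f) = (f + 8)*(2*f) = (8 + f)*(2*f) = 2*f*(8 + f))
(Y(0)*D(t(S(6))))*(-48) = ((2*0*(8 + 0))*1)*(-48) = ((2*0*8)*1)*(-48) = (0*1)*(-48) = 0*(-48) = 0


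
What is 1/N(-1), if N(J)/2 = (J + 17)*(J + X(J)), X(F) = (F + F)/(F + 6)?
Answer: -5/224 ≈ -0.022321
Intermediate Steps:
X(F) = 2*F/(6 + F) (X(F) = (2*F)/(6 + F) = 2*F/(6 + F))
N(J) = 2*(17 + J)*(J + 2*J/(6 + J)) (N(J) = 2*((J + 17)*(J + 2*J/(6 + J))) = 2*((17 + J)*(J + 2*J/(6 + J))) = 2*(17 + J)*(J + 2*J/(6 + J)))
1/N(-1) = 1/(2*(-1)*(136 + (-1)² + 25*(-1))/(6 - 1)) = 1/(2*(-1)*(136 + 1 - 25)/5) = 1/(2*(-1)*(⅕)*112) = 1/(-224/5) = -5/224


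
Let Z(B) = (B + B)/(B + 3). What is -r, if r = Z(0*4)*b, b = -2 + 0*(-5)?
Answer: 0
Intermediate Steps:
Z(B) = 2*B/(3 + B) (Z(B) = (2*B)/(3 + B) = 2*B/(3 + B))
b = -2 (b = -2 + 0 = -2)
r = 0 (r = (2*(0*4)/(3 + 0*4))*(-2) = (2*0/(3 + 0))*(-2) = (2*0/3)*(-2) = (2*0*(⅓))*(-2) = 0*(-2) = 0)
-r = -1*0 = 0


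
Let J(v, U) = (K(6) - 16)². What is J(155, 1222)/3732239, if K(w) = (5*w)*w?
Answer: 26896/3732239 ≈ 0.0072064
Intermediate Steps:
K(w) = 5*w²
J(v, U) = 26896 (J(v, U) = (5*6² - 16)² = (5*36 - 16)² = (180 - 16)² = 164² = 26896)
J(155, 1222)/3732239 = 26896/3732239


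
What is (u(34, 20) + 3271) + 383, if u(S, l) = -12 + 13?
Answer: 3655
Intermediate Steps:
u(S, l) = 1
(u(34, 20) + 3271) + 383 = (1 + 3271) + 383 = 3272 + 383 = 3655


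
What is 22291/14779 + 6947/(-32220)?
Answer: 615546307/476179380 ≈ 1.2927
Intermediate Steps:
22291/14779 + 6947/(-32220) = 22291*(1/14779) + 6947*(-1/32220) = 22291/14779 - 6947/32220 = 615546307/476179380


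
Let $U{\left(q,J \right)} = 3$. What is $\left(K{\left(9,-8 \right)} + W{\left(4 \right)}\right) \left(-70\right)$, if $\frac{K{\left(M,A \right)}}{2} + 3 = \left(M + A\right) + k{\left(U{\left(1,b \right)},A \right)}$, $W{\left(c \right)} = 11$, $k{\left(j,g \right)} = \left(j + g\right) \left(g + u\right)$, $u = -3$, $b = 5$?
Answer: $-8190$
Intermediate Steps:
$k{\left(j,g \right)} = \left(-3 + g\right) \left(g + j\right)$ ($k{\left(j,g \right)} = \left(j + g\right) \left(g - 3\right) = \left(g + j\right) \left(-3 + g\right) = \left(-3 + g\right) \left(g + j\right)$)
$K{\left(M,A \right)} = -24 + 2 A + 2 M + 2 A^{2}$ ($K{\left(M,A \right)} = -6 + 2 \left(\left(M + A\right) + \left(A^{2} - 3 A - 9 + A 3\right)\right) = -6 + 2 \left(\left(A + M\right) + \left(A^{2} - 3 A - 9 + 3 A\right)\right) = -6 + 2 \left(\left(A + M\right) + \left(-9 + A^{2}\right)\right) = -6 + 2 \left(-9 + A + M + A^{2}\right) = -6 + \left(-18 + 2 A + 2 M + 2 A^{2}\right) = -24 + 2 A + 2 M + 2 A^{2}$)
$\left(K{\left(9,-8 \right)} + W{\left(4 \right)}\right) \left(-70\right) = \left(\left(-24 + 2 \left(-8\right) + 2 \cdot 9 + 2 \left(-8\right)^{2}\right) + 11\right) \left(-70\right) = \left(\left(-24 - 16 + 18 + 2 \cdot 64\right) + 11\right) \left(-70\right) = \left(\left(-24 - 16 + 18 + 128\right) + 11\right) \left(-70\right) = \left(106 + 11\right) \left(-70\right) = 117 \left(-70\right) = -8190$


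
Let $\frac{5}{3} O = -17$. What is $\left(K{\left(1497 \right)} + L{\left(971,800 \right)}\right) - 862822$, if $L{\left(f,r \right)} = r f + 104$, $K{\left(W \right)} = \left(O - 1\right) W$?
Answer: $- \frac{513422}{5} \approx -1.0268 \cdot 10^{5}$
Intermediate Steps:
$O = - \frac{51}{5}$ ($O = \frac{3}{5} \left(-17\right) = - \frac{51}{5} \approx -10.2$)
$K{\left(W \right)} = - \frac{56 W}{5}$ ($K{\left(W \right)} = \left(- \frac{51}{5} - 1\right) W = - \frac{56 W}{5}$)
$L{\left(f,r \right)} = 104 + f r$ ($L{\left(f,r \right)} = f r + 104 = 104 + f r$)
$\left(K{\left(1497 \right)} + L{\left(971,800 \right)}\right) - 862822 = \left(\left(- \frac{56}{5}\right) 1497 + \left(104 + 971 \cdot 800\right)\right) - 862822 = \left(- \frac{83832}{5} + \left(104 + 776800\right)\right) - 862822 = \left(- \frac{83832}{5} + 776904\right) - 862822 = \frac{3800688}{5} - 862822 = - \frac{513422}{5}$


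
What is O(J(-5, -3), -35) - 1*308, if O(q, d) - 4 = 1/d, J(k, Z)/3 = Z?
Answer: -10641/35 ≈ -304.03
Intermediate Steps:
J(k, Z) = 3*Z
O(q, d) = 4 + 1/d
O(J(-5, -3), -35) - 1*308 = (4 + 1/(-35)) - 1*308 = (4 - 1/35) - 308 = 139/35 - 308 = -10641/35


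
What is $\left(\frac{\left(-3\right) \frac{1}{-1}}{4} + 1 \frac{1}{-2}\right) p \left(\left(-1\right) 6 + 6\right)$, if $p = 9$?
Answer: $0$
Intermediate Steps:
$\left(\frac{\left(-3\right) \frac{1}{-1}}{4} + 1 \frac{1}{-2}\right) p \left(\left(-1\right) 6 + 6\right) = \left(\frac{\left(-3\right) \frac{1}{-1}}{4} + 1 \frac{1}{-2}\right) 9 \left(\left(-1\right) 6 + 6\right) = \left(\left(-3\right) \left(-1\right) \frac{1}{4} + 1 \left(- \frac{1}{2}\right)\right) 9 \left(-6 + 6\right) = \left(3 \cdot \frac{1}{4} - \frac{1}{2}\right) 9 \cdot 0 = \left(\frac{3}{4} - \frac{1}{2}\right) 9 \cdot 0 = \frac{1}{4} \cdot 9 \cdot 0 = \frac{9}{4} \cdot 0 = 0$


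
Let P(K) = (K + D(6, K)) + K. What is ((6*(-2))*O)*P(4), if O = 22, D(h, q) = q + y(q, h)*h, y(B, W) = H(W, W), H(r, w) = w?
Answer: -12672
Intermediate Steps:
y(B, W) = W
D(h, q) = q + h**2 (D(h, q) = q + h*h = q + h**2)
P(K) = 36 + 3*K (P(K) = (K + (K + 6**2)) + K = (K + (K + 36)) + K = (K + (36 + K)) + K = (36 + 2*K) + K = 36 + 3*K)
((6*(-2))*O)*P(4) = ((6*(-2))*22)*(36 + 3*4) = (-12*22)*(36 + 12) = -264*48 = -12672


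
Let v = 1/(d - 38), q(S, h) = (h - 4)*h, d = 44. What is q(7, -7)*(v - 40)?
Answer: -18403/6 ≈ -3067.2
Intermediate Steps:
q(S, h) = h*(-4 + h) (q(S, h) = (-4 + h)*h = h*(-4 + h))
v = 1/6 (v = 1/(44 - 38) = 1/6 ≈ 0.16667)
q(7, -7)*(v - 40) = (-7*(-4 - 7))*(1/6 - 40) = -7*(-11)*(-239/6) = 77*(-239/6) = -18403/6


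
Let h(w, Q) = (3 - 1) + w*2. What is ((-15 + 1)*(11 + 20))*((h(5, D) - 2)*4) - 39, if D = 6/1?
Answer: -17399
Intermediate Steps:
D = 6 (D = 6*1 = 6)
h(w, Q) = 2 + 2*w
((-15 + 1)*(11 + 20))*((h(5, D) - 2)*4) - 39 = ((-15 + 1)*(11 + 20))*(((2 + 2*5) - 2)*4) - 39 = (-14*31)*(((2 + 10) - 2)*4) - 39 = -434*(12 - 2)*4 - 39 = -4340*4 - 39 = -434*40 - 39 = -17360 - 39 = -17399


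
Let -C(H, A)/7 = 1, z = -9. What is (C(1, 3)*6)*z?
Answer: 378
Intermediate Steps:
C(H, A) = -7 (C(H, A) = -7*1 = -7)
(C(1, 3)*6)*z = -7*6*(-9) = -42*(-9) = 378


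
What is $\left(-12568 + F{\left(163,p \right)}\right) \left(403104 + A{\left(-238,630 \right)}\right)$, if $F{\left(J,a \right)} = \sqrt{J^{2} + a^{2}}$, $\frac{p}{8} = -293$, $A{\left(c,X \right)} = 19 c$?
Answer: $-5009378576 + 398582 \sqrt{5520905} \approx -4.0728 \cdot 10^{9}$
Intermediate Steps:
$p = -2344$ ($p = 8 \left(-293\right) = -2344$)
$\left(-12568 + F{\left(163,p \right)}\right) \left(403104 + A{\left(-238,630 \right)}\right) = \left(-12568 + \sqrt{163^{2} + \left(-2344\right)^{2}}\right) \left(403104 + 19 \left(-238\right)\right) = \left(-12568 + \sqrt{26569 + 5494336}\right) \left(403104 - 4522\right) = \left(-12568 + \sqrt{5520905}\right) 398582 = -5009378576 + 398582 \sqrt{5520905}$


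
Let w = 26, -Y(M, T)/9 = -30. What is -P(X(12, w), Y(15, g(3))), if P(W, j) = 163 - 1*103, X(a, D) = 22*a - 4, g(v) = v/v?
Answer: -60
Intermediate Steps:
g(v) = 1
Y(M, T) = 270 (Y(M, T) = -9*(-30) = 270)
X(a, D) = -4 + 22*a
P(W, j) = 60 (P(W, j) = 163 - 103 = 60)
-P(X(12, w), Y(15, g(3))) = -1*60 = -60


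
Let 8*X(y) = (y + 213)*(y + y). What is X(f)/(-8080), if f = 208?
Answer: -5473/2020 ≈ -2.7094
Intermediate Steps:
X(y) = y*(213 + y)/4 (X(y) = ((y + 213)*(y + y))/8 = ((213 + y)*(2*y))/8 = (2*y*(213 + y))/8 = y*(213 + y)/4)
X(f)/(-8080) = ((1/4)*208*(213 + 208))/(-8080) = ((1/4)*208*421)*(-1/8080) = 21892*(-1/8080) = -5473/2020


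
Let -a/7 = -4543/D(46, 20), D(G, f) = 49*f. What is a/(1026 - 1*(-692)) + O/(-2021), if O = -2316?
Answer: 80889389/69441560 ≈ 1.1649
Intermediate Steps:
a = 649/20 (a = -(-31801)/(49*20) = -(-31801)/980 = -7*(-649/140) = 649/20 ≈ 32.450)
a/(1026 - 1*(-692)) + O/(-2021) = 649/(20*(1026 - 1*(-692))) - 2316/(-2021) = 649/(20*(1026 + 692)) - 2316*(-1/2021) = (649/20)/1718 + 2316/2021 = (649/20)*(1/1718) + 2316/2021 = 649/34360 + 2316/2021 = 80889389/69441560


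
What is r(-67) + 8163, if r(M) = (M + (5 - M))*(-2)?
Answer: 8153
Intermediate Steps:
r(M) = -10 (r(M) = 5*(-2) = -10)
r(-67) + 8163 = -10 + 8163 = 8153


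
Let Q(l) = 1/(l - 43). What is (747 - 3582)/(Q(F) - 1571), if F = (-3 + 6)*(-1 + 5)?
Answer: 29295/16234 ≈ 1.8045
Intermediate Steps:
F = 12 (F = 3*4 = 12)
Q(l) = 1/(-43 + l)
(747 - 3582)/(Q(F) - 1571) = (747 - 3582)/(1/(-43 + 12) - 1571) = -2835/(1/(-31) - 1571) = -2835/(-1/31 - 1571) = -2835/(-48702/31) = -2835*(-31/48702) = 29295/16234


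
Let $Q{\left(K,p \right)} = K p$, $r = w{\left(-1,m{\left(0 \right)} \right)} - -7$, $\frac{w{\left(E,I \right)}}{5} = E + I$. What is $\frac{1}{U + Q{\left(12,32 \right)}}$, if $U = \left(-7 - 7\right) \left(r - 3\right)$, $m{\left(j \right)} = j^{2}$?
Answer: $\frac{1}{398} \approx 0.0025126$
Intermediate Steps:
$w{\left(E,I \right)} = 5 E + 5 I$ ($w{\left(E,I \right)} = 5 \left(E + I\right) = 5 E + 5 I$)
$r = 2$ ($r = \left(5 \left(-1\right) + 5 \cdot 0^{2}\right) - -7 = \left(-5 + 5 \cdot 0\right) + 7 = \left(-5 + 0\right) + 7 = -5 + 7 = 2$)
$U = 14$ ($U = \left(-7 - 7\right) \left(2 - 3\right) = \left(-7 - 7\right) \left(-1\right) = \left(-14\right) \left(-1\right) = 14$)
$\frac{1}{U + Q{\left(12,32 \right)}} = \frac{1}{14 + 12 \cdot 32} = \frac{1}{14 + 384} = \frac{1}{398}$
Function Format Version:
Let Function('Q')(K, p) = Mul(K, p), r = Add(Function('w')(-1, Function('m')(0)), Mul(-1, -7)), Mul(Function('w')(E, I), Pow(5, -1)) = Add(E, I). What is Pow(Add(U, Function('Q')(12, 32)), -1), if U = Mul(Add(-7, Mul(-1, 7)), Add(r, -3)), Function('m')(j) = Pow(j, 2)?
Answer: Rational(1, 398) ≈ 0.0025126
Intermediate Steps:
Function('w')(E, I) = Add(Mul(5, E), Mul(5, I)) (Function('w')(E, I) = Mul(5, Add(E, I)) = Add(Mul(5, E), Mul(5, I)))
r = 2 (r = Add(Add(Mul(5, -1), Mul(5, Pow(0, 2))), Mul(-1, -7)) = Add(Add(-5, Mul(5, 0)), 7) = Add(Add(-5, 0), 7) = Add(-5, 7) = 2)
U = 14 (U = Mul(Add(-7, Mul(-1, 7)), Add(2, -3)) = Mul(Add(-7, -7), -1) = Mul(-14, -1) = 14)
Pow(Add(U, Function('Q')(12, 32)), -1) = Pow(Add(14, Mul(12, 32)), -1) = Pow(Add(14, 384), -1) = Pow(398, -1) = Rational(1, 398)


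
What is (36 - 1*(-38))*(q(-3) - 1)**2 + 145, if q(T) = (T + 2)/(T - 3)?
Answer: 3535/18 ≈ 196.39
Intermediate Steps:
q(T) = (2 + T)/(-3 + T)
(36 - 1*(-38))*(q(-3) - 1)**2 + 145 = (36 - 1*(-38))*((2 - 3)/(-3 - 3) - 1)**2 + 145 = (36 + 38)*(-1/(-6) - 1)**2 + 145 = 74*(-1/6*(-1) - 1)**2 + 145 = 74*(1/6 - 1)**2 + 145 = 74*(-5/6)**2 + 145 = 74*(25/36) + 145 = 925/18 + 145 = 3535/18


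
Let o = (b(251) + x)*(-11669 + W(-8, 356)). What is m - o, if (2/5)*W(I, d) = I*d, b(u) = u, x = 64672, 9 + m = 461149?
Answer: 1220299387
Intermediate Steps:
m = 461140 (m = -9 + 461149 = 461140)
W(I, d) = 5*I*d/2 (W(I, d) = 5*(I*d)/2 = 5*I*d/2)
o = -1219838247 (o = (251 + 64672)*(-11669 + (5/2)*(-8)*356) = 64923*(-11669 - 7120) = 64923*(-18789) = -1219838247)
m - o = 461140 - 1*(-1219838247) = 461140 + 1219838247 = 1220299387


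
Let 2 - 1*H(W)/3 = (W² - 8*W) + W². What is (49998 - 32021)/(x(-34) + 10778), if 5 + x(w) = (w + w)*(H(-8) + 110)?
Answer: 17977/42053 ≈ 0.42748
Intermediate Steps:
H(W) = 6 - 6*W² + 24*W (H(W) = 6 - 3*((W² - 8*W) + W²) = 6 - 3*(-8*W + 2*W²) = 6 + (-6*W² + 24*W) = 6 - 6*W² + 24*W)
x(w) = -5 - 920*w (x(w) = -5 + (w + w)*((6 - 6*(-8)² + 24*(-8)) + 110) = -5 + (2*w)*((6 - 6*64 - 192) + 110) = -5 + (2*w)*((6 - 384 - 192) + 110) = -5 + (2*w)*(-570 + 110) = -5 + (2*w)*(-460) = -5 - 920*w)
(49998 - 32021)/(x(-34) + 10778) = (49998 - 32021)/((-5 - 920*(-34)) + 10778) = 17977/((-5 + 31280) + 10778) = 17977/(31275 + 10778) = 17977/42053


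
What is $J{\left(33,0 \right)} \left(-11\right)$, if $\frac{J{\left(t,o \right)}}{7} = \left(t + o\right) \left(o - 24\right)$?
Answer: $60984$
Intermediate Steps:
$J{\left(t,o \right)} = 7 \left(-24 + o\right) \left(o + t\right)$ ($J{\left(t,o \right)} = 7 \left(t + o\right) \left(o - 24\right) = 7 \left(o + t\right) \left(-24 + o\right) = 7 \left(-24 + o\right) \left(o + t\right)$)
$J{\left(33,0 \right)} \left(-11\right) = \left(\left(-168\right) 0 - 5544 + 7 \cdot 0^{2} + 7 \cdot 0 \cdot 33\right) \left(-11\right) = \left(0 - 5544 + 7 \cdot 0 + 0\right) \left(-11\right) = \left(0 - 5544 + 0 + 0\right) \left(-11\right) = \left(-5544\right) \left(-11\right) = 60984$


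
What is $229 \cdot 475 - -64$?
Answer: $108839$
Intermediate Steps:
$229 \cdot 475 - -64 = 108775 + 64 = 108839$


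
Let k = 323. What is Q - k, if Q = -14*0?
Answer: -323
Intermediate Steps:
Q = 0
Q - k = 0 - 1*323 = 0 - 323 = -323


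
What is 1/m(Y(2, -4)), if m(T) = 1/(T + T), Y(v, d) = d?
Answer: -8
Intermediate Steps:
m(T) = 1/(2*T)
1/m(Y(2, -4)) = 1/((½)/(-4)) = 1/((½)*(-¼)) = 1/(-⅛) = -8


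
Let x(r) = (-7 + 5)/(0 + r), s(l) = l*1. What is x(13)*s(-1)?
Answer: 2/13 ≈ 0.15385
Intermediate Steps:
s(l) = l
x(r) = -2/r
x(13)*s(-1) = -2/13*(-1) = 2/13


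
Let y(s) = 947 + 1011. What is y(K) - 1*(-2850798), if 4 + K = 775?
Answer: 2852756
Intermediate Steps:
K = 771 (K = -4 + 775 = 771)
y(s) = 1958
y(K) - 1*(-2850798) = 1958 - 1*(-2850798) = 1958 + 2850798 = 2852756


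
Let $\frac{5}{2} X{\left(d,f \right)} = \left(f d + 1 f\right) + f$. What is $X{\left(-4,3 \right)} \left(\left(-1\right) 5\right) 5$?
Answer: $60$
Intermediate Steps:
$X{\left(d,f \right)} = \frac{4 f}{5} + \frac{2 d f}{5}$ ($X{\left(d,f \right)} = \frac{2 \left(\left(f d + 1 f\right) + f\right)}{5} = \frac{2 \left(\left(d f + f\right) + f\right)}{5} = \frac{2 \left(\left(f + d f\right) + f\right)}{5} = \frac{2 \left(2 f + d f\right)}{5} = \frac{4 f}{5} + \frac{2 d f}{5}$)
$X{\left(-4,3 \right)} \left(\left(-1\right) 5\right) 5 = \frac{2}{5} \cdot 3 \left(2 - 4\right) \left(\left(-1\right) 5\right) 5 = \frac{2}{5} \cdot 3 \left(-2\right) \left(-5\right) 5 = \left(- \frac{12}{5}\right) \left(-5\right) 5 = 12 \cdot 5 = 60$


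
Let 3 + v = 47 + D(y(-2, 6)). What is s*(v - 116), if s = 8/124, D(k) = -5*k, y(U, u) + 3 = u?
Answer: -174/31 ≈ -5.6129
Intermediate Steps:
y(U, u) = -3 + u
s = 2/31 (s = 8*(1/124) = 2/31 ≈ 0.064516)
v = 29 (v = -3 + (47 - 5*(-3 + 6)) = -3 + (47 - 5*3) = -3 + (47 - 15) = -3 + 32 = 29)
s*(v - 116) = 2*(29 - 116)/31 = (2/31)*(-87) = -174/31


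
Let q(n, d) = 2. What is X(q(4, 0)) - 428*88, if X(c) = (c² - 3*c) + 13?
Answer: -37653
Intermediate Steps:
X(c) = 13 + c² - 3*c
X(q(4, 0)) - 428*88 = (13 + 2² - 3*2) - 428*88 = (13 + 4 - 6) - 37664 = 11 - 37664 = -37653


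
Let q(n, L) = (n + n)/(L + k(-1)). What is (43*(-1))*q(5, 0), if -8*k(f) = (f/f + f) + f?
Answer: -3440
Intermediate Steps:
k(f) = -⅛ - f/4 (k(f) = -((f/f + f) + f)/8 = -((1 + f) + f)/8 = -(1 + 2*f)/8 = -⅛ - f/4)
q(n, L) = 2*n/(⅛ + L) (q(n, L) = (n + n)/(L + (-⅛ - ¼*(-1))) = (2*n)/(L + (-⅛ + ¼)) = (2*n)/(L + ⅛) = (2*n)/(⅛ + L) = 2*n/(⅛ + L))
(43*(-1))*q(5, 0) = (43*(-1))*(16*5/(1 + 8*0)) = -688*5/(1 + 0) = -688*5/1 = -688*5 = -43*80 = -3440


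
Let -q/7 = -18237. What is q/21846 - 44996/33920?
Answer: 139467111/30875680 ≈ 4.5171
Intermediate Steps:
q = 127659 (q = -7*(-18237) = 127659)
q/21846 - 44996/33920 = 127659/21846 - 44996/33920 = 127659*(1/21846) - 44996*1/33920 = 42553/7282 - 11249/8480 = 139467111/30875680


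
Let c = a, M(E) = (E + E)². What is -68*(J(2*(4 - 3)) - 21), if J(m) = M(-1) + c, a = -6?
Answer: 1564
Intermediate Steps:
M(E) = 4*E² (M(E) = (2*E)² = 4*E²)
c = -6
J(m) = -2 (J(m) = 4*(-1)² - 6 = 4*1 - 6 = 4 - 6 = -2)
-68*(J(2*(4 - 3)) - 21) = -68*(-2 - 21) = -68*(-23) = 1564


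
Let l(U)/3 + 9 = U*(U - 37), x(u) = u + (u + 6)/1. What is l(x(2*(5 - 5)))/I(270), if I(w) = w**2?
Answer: -13/1620 ≈ -0.0080247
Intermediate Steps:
x(u) = 6 + 2*u (x(u) = u + (6 + u)*1 = u + (6 + u) = 6 + 2*u)
l(U) = -27 + 3*U*(-37 + U) (l(U) = -27 + 3*(U*(U - 37)) = -27 + 3*(U*(-37 + U)) = -27 + 3*U*(-37 + U))
l(x(2*(5 - 5)))/I(270) = (-27 - 111*(6 + 2*(2*(5 - 5))) + 3*(6 + 2*(2*(5 - 5)))**2)/(270**2) = (-27 - 111*(6 + 2*(2*0)) + 3*(6 + 2*(2*0))**2)/72900 = (-27 - 111*(6 + 2*0) + 3*(6 + 2*0)**2)*(1/72900) = (-27 - 111*(6 + 0) + 3*(6 + 0)**2)*(1/72900) = (-27 - 111*6 + 3*6**2)*(1/72900) = (-27 - 666 + 3*36)*(1/72900) = (-27 - 666 + 108)*(1/72900) = -585*1/72900 = -13/1620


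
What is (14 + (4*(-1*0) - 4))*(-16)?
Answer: -160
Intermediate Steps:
(14 + (4*(-1*0) - 4))*(-16) = (14 + (4*0 - 4))*(-16) = (14 + (0 - 4))*(-16) = (14 - 4)*(-16) = 10*(-16) = -160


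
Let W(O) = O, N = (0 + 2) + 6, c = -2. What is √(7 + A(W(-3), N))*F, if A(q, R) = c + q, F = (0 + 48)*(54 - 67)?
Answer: -624*√2 ≈ -882.47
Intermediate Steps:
N = 8 (N = 2 + 6 = 8)
F = -624 (F = 48*(-13) = -624)
A(q, R) = -2 + q
√(7 + A(W(-3), N))*F = √(7 + (-2 - 3))*(-624) = √(7 - 5)*(-624) = √2*(-624) = -624*√2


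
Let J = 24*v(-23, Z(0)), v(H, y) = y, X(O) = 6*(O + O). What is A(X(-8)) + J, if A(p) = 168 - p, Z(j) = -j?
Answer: 264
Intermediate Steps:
X(O) = 12*O (X(O) = 6*(2*O) = 12*O)
J = 0 (J = 24*(-1*0) = 24*0 = 0)
A(X(-8)) + J = (168 - 12*(-8)) + 0 = (168 - 1*(-96)) + 0 = (168 + 96) + 0 = 264 + 0 = 264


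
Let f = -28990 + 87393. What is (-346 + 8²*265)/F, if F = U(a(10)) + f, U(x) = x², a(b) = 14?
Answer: 1846/6511 ≈ 0.28352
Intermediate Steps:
f = 58403
F = 58599 (F = 14² + 58403 = 196 + 58403 = 58599)
(-346 + 8²*265)/F = (-346 + 8²*265)/58599 = (-346 + 64*265)*(1/58599) = (-346 + 16960)*(1/58599) = 16614*(1/58599) = 1846/6511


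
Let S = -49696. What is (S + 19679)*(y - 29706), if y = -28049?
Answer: 1733631835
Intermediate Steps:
(S + 19679)*(y - 29706) = (-49696 + 19679)*(-28049 - 29706) = -30017*(-57755) = 1733631835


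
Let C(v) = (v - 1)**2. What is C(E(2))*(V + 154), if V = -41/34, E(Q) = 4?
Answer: 46755/34 ≈ 1375.1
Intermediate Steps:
V = -41/34 (V = -41*1/34 = -41/34 ≈ -1.2059)
C(v) = (-1 + v)**2
C(E(2))*(V + 154) = (-1 + 4)**2*(-41/34 + 154) = 3**2*(5195/34) = 9*(5195/34) = 46755/34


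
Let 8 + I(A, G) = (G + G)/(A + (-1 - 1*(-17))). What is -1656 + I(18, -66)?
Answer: -28354/17 ≈ -1667.9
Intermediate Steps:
I(A, G) = -8 + 2*G/(16 + A) (I(A, G) = -8 + (G + G)/(A + (-1 - 1*(-17))) = -8 + (2*G)/(A + (-1 + 17)) = -8 + (2*G)/(A + 16) = -8 + (2*G)/(16 + A) = -8 + 2*G/(16 + A))
-1656 + I(18, -66) = -1656 + 2*(-64 - 66 - 4*18)/(16 + 18) = -1656 + 2*(-64 - 66 - 72)/34 = -1656 + 2*(1/34)*(-202) = -1656 - 202/17 = -28354/17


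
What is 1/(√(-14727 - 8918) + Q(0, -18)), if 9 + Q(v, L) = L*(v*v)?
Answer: -9/23726 - I*√23645/23726 ≈ -0.00037933 - 0.006481*I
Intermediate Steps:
Q(v, L) = -9 + L*v² (Q(v, L) = -9 + L*(v*v) = -9 + L*v²)
1/(√(-14727 - 8918) + Q(0, -18)) = 1/(√(-14727 - 8918) + (-9 - 18*0²)) = 1/(√(-23645) + (-9 - 18*0)) = 1/(I*√23645 + (-9 + 0)) = 1/(I*√23645 - 9) = 1/(-9 + I*√23645)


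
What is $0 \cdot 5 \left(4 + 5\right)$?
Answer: $0$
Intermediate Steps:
$0 \cdot 5 \left(4 + 5\right) = 0 \cdot 9 = 0$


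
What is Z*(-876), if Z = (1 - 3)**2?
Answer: -3504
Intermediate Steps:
Z = 4 (Z = (-2)**2 = 4)
Z*(-876) = 4*(-876) = -3504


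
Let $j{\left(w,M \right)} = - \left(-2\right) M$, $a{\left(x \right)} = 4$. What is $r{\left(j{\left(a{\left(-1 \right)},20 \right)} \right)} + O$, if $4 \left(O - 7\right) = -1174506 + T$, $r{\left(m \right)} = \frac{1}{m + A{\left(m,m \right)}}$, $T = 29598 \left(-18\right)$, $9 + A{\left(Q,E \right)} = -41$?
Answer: $- \frac{2134053}{5} \approx -4.2681 \cdot 10^{5}$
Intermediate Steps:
$A{\left(Q,E \right)} = -50$ ($A{\left(Q,E \right)} = -9 - 41 = -50$)
$T = -532764$
$j{\left(w,M \right)} = 2 M$
$r{\left(m \right)} = \frac{1}{-50 + m}$ ($r{\left(m \right)} = \frac{1}{m - 50} = \frac{1}{-50 + m}$)
$O = - \frac{853621}{2}$ ($O = 7 + \frac{-1174506 - 532764}{4} = 7 + \frac{1}{4} \left(-1707270\right) = 7 - \frac{853635}{2} = - \frac{853621}{2} \approx -4.2681 \cdot 10^{5}$)
$r{\left(j{\left(a{\left(-1 \right)},20 \right)} \right)} + O = \frac{1}{-50 + 2 \cdot 20} - \frac{853621}{2} = \frac{1}{-50 + 40} - \frac{853621}{2} = \frac{1}{-10} - \frac{853621}{2} = - \frac{1}{10} - \frac{853621}{2} = - \frac{2134053}{5}$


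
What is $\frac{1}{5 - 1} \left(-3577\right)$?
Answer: $- \frac{3577}{4} \approx -894.25$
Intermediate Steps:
$\frac{1}{5 - 1} \left(-3577\right) = \frac{1}{4} \left(-3577\right) = - \frac{3577}{4}$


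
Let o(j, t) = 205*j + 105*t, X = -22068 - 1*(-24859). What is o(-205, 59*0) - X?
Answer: -44816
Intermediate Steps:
X = 2791 (X = -22068 + 24859 = 2791)
o(j, t) = 105*t + 205*j
o(-205, 59*0) - X = (105*(59*0) + 205*(-205)) - 1*2791 = (105*0 - 42025) - 2791 = (0 - 42025) - 2791 = -42025 - 2791 = -44816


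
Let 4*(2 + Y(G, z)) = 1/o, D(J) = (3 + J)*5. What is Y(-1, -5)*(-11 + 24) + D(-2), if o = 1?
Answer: -71/4 ≈ -17.750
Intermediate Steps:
D(J) = 15 + 5*J
Y(G, z) = -7/4 (Y(G, z) = -2 + (1/4)/1 = -2 + (1/4)*1 = -2 + 1/4 = -7/4)
Y(-1, -5)*(-11 + 24) + D(-2) = -7*(-11 + 24)/4 + (15 + 5*(-2)) = -7/4*13 + (15 - 10) = -91/4 + 5 = -71/4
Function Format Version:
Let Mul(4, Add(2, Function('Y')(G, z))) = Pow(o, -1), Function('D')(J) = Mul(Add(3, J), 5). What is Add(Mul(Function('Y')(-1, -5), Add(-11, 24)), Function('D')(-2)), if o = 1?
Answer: Rational(-71, 4) ≈ -17.750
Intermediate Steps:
Function('D')(J) = Add(15, Mul(5, J))
Function('Y')(G, z) = Rational(-7, 4) (Function('Y')(G, z) = Add(-2, Mul(Rational(1, 4), Pow(1, -1))) = Add(-2, Mul(Rational(1, 4), 1)) = Add(-2, Rational(1, 4)) = Rational(-7, 4))
Add(Mul(Function('Y')(-1, -5), Add(-11, 24)), Function('D')(-2)) = Add(Mul(Rational(-7, 4), Add(-11, 24)), Add(15, Mul(5, -2))) = Add(Mul(Rational(-7, 4), 13), Add(15, -10)) = Add(Rational(-91, 4), 5) = Rational(-71, 4)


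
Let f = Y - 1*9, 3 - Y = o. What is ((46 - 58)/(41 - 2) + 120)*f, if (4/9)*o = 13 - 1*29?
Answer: 46680/13 ≈ 3590.8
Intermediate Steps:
o = -36 (o = 9*(13 - 1*29)/4 = 9*(13 - 29)/4 = (9/4)*(-16) = -36)
Y = 39 (Y = 3 - 1*(-36) = 3 + 36 = 39)
f = 30 (f = 39 - 1*9 = 39 - 9 = 30)
((46 - 58)/(41 - 2) + 120)*f = ((46 - 58)/(41 - 2) + 120)*30 = (-12/39 + 120)*30 = (-12*1/39 + 120)*30 = (-4/13 + 120)*30 = (1556/13)*30 = 46680/13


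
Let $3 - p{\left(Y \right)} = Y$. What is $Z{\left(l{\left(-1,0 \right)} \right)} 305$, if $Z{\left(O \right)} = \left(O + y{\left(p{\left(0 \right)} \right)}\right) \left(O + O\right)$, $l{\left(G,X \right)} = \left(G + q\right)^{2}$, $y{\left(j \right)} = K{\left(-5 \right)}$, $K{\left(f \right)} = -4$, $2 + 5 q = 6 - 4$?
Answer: $-1830$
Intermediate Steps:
$p{\left(Y \right)} = 3 - Y$
$q = 0$ ($q = - \frac{2}{5} + \frac{6 - 4}{5} = - \frac{2}{5} + \frac{1}{5} \cdot 2 = - \frac{2}{5} + \frac{2}{5} = 0$)
$y{\left(j \right)} = -4$
$l{\left(G,X \right)} = G^{2}$ ($l{\left(G,X \right)} = \left(G + 0\right)^{2} = G^{2}$)
$Z{\left(O \right)} = 2 O \left(-4 + O\right)$ ($Z{\left(O \right)} = \left(O - 4\right) \left(O + O\right) = \left(-4 + O\right) 2 O = 2 O \left(-4 + O\right)$)
$Z{\left(l{\left(-1,0 \right)} \right)} 305 = 2 \left(-1\right)^{2} \left(-4 + \left(-1\right)^{2}\right) 305 = 2 \cdot 1 \left(-4 + 1\right) 305 = 2 \cdot 1 \left(-3\right) 305 = \left(-6\right) 305 = -1830$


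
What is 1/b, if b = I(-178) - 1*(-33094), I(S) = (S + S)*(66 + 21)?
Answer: 1/2122 ≈ 0.00047125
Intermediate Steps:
I(S) = 174*S (I(S) = (2*S)*87 = 174*S)
b = 2122 (b = 174*(-178) - 1*(-33094) = -30972 + 33094 = 2122)
1/b = 1/2122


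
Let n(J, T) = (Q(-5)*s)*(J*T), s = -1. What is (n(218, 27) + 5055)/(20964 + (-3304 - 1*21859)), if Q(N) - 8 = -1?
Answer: 36147/4199 ≈ 8.6085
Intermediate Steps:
Q(N) = 7 (Q(N) = 8 - 1 = 7)
n(J, T) = -7*J*T (n(J, T) = (7*(-1))*(J*T) = -7*J*T)
(n(218, 27) + 5055)/(20964 + (-3304 - 1*21859)) = (-7*218*27 + 5055)/(20964 + (-3304 - 1*21859)) = (-41202 + 5055)/(20964 + (-3304 - 21859)) = -36147/(20964 - 25163) = -36147/(-4199) = -36147*(-1/4199) = 36147/4199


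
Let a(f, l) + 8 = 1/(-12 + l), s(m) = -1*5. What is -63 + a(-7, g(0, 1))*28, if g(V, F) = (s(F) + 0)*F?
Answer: -4907/17 ≈ -288.65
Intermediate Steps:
s(m) = -5
g(V, F) = -5*F (g(V, F) = (-5 + 0)*F = -5*F)
a(f, l) = -8 + 1/(-12 + l)
-63 + a(-7, g(0, 1))*28 = -63 + ((97 - (-40))/(-12 - 5*1))*28 = -63 + ((97 - 8*(-5))/(-12 - 5))*28 = -63 + ((97 + 40)/(-17))*28 = -63 - 1/17*137*28 = -63 - 137/17*28 = -63 - 3836/17 = -4907/17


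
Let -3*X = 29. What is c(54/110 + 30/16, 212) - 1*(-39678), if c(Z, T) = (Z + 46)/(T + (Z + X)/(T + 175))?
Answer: 4296693548595/108288443 ≈ 39678.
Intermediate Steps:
X = -29/3 (X = -1/3*29 = -29/3 ≈ -9.6667)
c(Z, T) = (46 + Z)/(T + (-29/3 + Z)/(175 + T)) (c(Z, T) = (Z + 46)/(T + (Z - 29/3)/(T + 175)) = (46 + Z)/(T + (-29/3 + Z)/(175 + T)))
c(54/110 + 30/16, 212) - 1*(-39678) = 3*(8050 + 46*212 + 175*(54/110 + 30/16) + 212*(54/110 + 30/16))/(-29 + 3*(54/110 + 30/16) + 3*212**2 + 525*212) - 1*(-39678) = 3*(8050 + 9752 + 175*(54*(1/110) + 30*(1/16)) + 212*(54*(1/110) + 30*(1/16)))/(-29 + 3*(54*(1/110) + 30*(1/16)) + 3*44944 + 111300) + 39678 = 3*(8050 + 9752 + 175*(27/55 + 15/8) + 212*(27/55 + 15/8))/(-29 + 3*(27/55 + 15/8) + 134832 + 111300) + 39678 = 3*(8050 + 9752 + 175*(1041/440) + 212*(1041/440))/(-29 + 3*(1041/440) + 134832 + 111300) + 39678 = 3*(8050 + 9752 + 36435/88 + 55173/110)/(-29 + 3123/440 + 134832 + 111300) + 39678 = 3*(8235747/440)/(108288443/440) + 39678 = 3*(440/108288443)*(8235747/440) + 39678 = 24707241/108288443 + 39678 = 4296693548595/108288443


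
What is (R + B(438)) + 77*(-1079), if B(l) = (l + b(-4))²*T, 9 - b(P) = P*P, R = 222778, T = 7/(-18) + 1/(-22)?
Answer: 5842082/99 ≈ 59011.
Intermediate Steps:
T = -43/99 (T = 7*(-1/18) + 1*(-1/22) = -7/18 - 1/22 = -43/99 ≈ -0.43434)
b(P) = 9 - P² (b(P) = 9 - P*P = 9 - P²)
B(l) = -43*(-7 + l)²/99 (B(l) = (l + (9 - 1*(-4)²))²*(-43/99) = (l + (9 - 1*16))²*(-43/99) = (l + (9 - 16))²*(-43/99) = (l - 7)²*(-43/99) = (-7 + l)²*(-43/99) = -43*(-7 + l)²/99)
(R + B(438)) + 77*(-1079) = (222778 - 43*(-7 + 438)²/99) + 77*(-1079) = (222778 - 43/99*431²) - 83083 = (222778 - 43/99*185761) - 83083 = (222778 - 7987723/99) - 83083 = 14067299/99 - 83083 = 5842082/99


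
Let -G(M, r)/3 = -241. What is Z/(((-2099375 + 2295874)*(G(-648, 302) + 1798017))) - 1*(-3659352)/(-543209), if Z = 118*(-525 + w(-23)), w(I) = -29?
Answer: -323350059181540567/47999388272983335 ≈ -6.7365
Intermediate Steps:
G(M, r) = 723 (G(M, r) = -3*(-241) = 723)
Z = -65372 (Z = 118*(-525 - 29) = 118*(-554) = -65372)
Z/(((-2099375 + 2295874)*(G(-648, 302) + 1798017))) - 1*(-3659352)/(-543209) = -65372*1/((-2099375 + 2295874)*(723 + 1798017)) - 1*(-3659352)/(-543209) = -65372/(196499*1798740) + 3659352*(-1/543209) = -65372/353450611260 - 3659352/543209 = -65372*1/353450611260 - 3659352/543209 = -16343/88362652815 - 3659352/543209 = -323350059181540567/47999388272983335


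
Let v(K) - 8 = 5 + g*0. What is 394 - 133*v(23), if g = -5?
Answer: -1335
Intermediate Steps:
v(K) = 13 (v(K) = 8 + (5 - 5*0) = 8 + (5 + 0) = 8 + 5 = 13)
394 - 133*v(23) = 394 - 133*13 = 394 - 1729 = -1335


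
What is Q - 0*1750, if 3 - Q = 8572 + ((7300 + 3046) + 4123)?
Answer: -23038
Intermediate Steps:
Q = -23038 (Q = 3 - (8572 + ((7300 + 3046) + 4123)) = 3 - (8572 + (10346 + 4123)) = 3 - (8572 + 14469) = 3 - 1*23041 = 3 - 23041 = -23038)
Q - 0*1750 = -23038 - 0*1750 = -23038 - 1*0 = -23038 + 0 = -23038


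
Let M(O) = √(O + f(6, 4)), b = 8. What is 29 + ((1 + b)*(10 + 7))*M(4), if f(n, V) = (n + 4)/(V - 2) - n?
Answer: 29 + 153*√3 ≈ 294.00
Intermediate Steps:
f(n, V) = -n + (4 + n)/(-2 + V) (f(n, V) = (4 + n)/(-2 + V) - n = -n + (4 + n)/(-2 + V))
M(O) = √(-1 + O) (M(O) = √(O + (4 + 3*6 - 1*4*6)/(-2 + 4)) = √(O + (4 + 18 - 24)/2) = √(O + (½)*(-2)) = √(O - 1) = √(-1 + O))
29 + ((1 + b)*(10 + 7))*M(4) = 29 + ((1 + 8)*(10 + 7))*√(-1 + 4) = 29 + (9*17)*√3 = 29 + 153*√3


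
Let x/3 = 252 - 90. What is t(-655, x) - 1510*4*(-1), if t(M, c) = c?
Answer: 6526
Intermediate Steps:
x = 486 (x = 3*(252 - 90) = 3*162 = 486)
t(-655, x) - 1510*4*(-1) = 486 - 1510*4*(-1) = 486 - 1510*(-4) = 486 - 1*(-6040) = 486 + 6040 = 6526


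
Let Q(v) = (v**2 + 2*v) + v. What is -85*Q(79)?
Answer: -550630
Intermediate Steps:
Q(v) = v**2 + 3*v
-85*Q(79) = -6715*(3 + 79) = -6715*82 = -85*6478 = -550630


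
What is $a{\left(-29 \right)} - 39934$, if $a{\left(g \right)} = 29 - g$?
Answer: $-39876$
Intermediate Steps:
$a{\left(-29 \right)} - 39934 = \left(29 - -29\right) - 39934 = \left(29 + 29\right) - 39934 = 58 - 39934 = -39876$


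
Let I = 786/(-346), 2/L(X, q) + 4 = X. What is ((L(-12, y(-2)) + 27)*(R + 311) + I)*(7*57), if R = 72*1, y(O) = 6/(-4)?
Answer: 5682773859/1384 ≈ 4.1061e+6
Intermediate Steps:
y(O) = -3/2 (y(O) = 6*(-1/4) = -3/2)
L(X, q) = 2/(-4 + X)
R = 72
I = -393/173 (I = 786*(-1/346) = -393/173 ≈ -2.2717)
((L(-12, y(-2)) + 27)*(R + 311) + I)*(7*57) = ((2/(-4 - 12) + 27)*(72 + 311) - 393/173)*(7*57) = ((2/(-16) + 27)*383 - 393/173)*399 = ((2*(-1/16) + 27)*383 - 393/173)*399 = ((-1/8 + 27)*383 - 393/173)*399 = ((215/8)*383 - 393/173)*399 = (82345/8 - 393/173)*399 = (14242541/1384)*399 = 5682773859/1384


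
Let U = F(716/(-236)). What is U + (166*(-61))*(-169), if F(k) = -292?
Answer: 1711002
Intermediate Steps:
U = -292
U + (166*(-61))*(-169) = -292 + (166*(-61))*(-169) = -292 - 10126*(-169) = -292 + 1711294 = 1711002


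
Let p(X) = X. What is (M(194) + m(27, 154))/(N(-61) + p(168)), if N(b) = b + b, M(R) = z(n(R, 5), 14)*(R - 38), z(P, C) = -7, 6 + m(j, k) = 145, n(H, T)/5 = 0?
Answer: -953/46 ≈ -20.717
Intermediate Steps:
n(H, T) = 0 (n(H, T) = 5*0 = 0)
m(j, k) = 139 (m(j, k) = -6 + 145 = 139)
M(R) = 266 - 7*R (M(R) = -7*(R - 38) = -7*(-38 + R) = 266 - 7*R)
N(b) = 2*b
(M(194) + m(27, 154))/(N(-61) + p(168)) = ((266 - 7*194) + 139)/(2*(-61) + 168) = ((266 - 1358) + 139)/(-122 + 168) = (-1092 + 139)/46 = -953*1/46 = -953/46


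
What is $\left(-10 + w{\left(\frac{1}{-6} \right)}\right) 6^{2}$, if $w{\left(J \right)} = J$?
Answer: $-366$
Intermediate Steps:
$\left(-10 + w{\left(\frac{1}{-6} \right)}\right) 6^{2} = \left(-10 + \frac{1}{-6}\right) 6^{2} = \left(-10 - \frac{1}{6}\right) 36 = \left(- \frac{61}{6}\right) 36 = -366$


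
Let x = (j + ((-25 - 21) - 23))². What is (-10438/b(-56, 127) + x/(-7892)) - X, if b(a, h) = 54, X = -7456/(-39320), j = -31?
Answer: -50991593677/261826965 ≈ -194.75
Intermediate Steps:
X = 932/4915 (X = -7456*(-1/39320) = 932/4915 ≈ 0.18962)
x = 10000 (x = (-31 + ((-25 - 21) - 23))² = (-31 + (-46 - 23))² = (-31 - 69)² = (-100)² = 10000)
(-10438/b(-56, 127) + x/(-7892)) - X = (-10438/54 + 10000/(-7892)) - 1*932/4915 = (-10438*1/54 + 10000*(-1/7892)) - 932/4915 = (-5219/27 - 2500/1973) - 932/4915 = -10364587/53271 - 932/4915 = -50991593677/261826965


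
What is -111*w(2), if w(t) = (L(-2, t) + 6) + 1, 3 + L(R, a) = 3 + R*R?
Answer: -1221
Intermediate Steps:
L(R, a) = R² (L(R, a) = -3 + (3 + R*R) = -3 + (3 + R²) = R²)
w(t) = 11 (w(t) = ((-2)² + 6) + 1 = (4 + 6) + 1 = 10 + 1 = 11)
-111*w(2) = -111*11 = -1221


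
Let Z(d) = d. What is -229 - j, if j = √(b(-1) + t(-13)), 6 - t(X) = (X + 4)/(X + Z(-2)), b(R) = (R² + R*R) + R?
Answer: -229 - 4*√10/5 ≈ -231.53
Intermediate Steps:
b(R) = R + 2*R² (b(R) = (R² + R²) + R = 2*R² + R = R + 2*R²)
t(X) = 6 - (4 + X)/(-2 + X) (t(X) = 6 - (X + 4)/(X - 2) = 6 - (4 + X)/(-2 + X))
j = 4*√10/5 (j = √(-(1 + 2*(-1)) + (-16 + 5*(-13))/(-2 - 13)) = √(-(1 - 2) + (-16 - 65)/(-15)) = √(-1*(-1) - 1/15*(-81)) = √(1 + 27/5) = √(32/5) = 4*√10/5 ≈ 2.5298)
-229 - j = -229 - 4*√10/5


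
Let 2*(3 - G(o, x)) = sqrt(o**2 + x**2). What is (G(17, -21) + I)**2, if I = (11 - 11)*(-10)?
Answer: (6 - sqrt(730))**2/4 ≈ 110.44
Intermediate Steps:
I = 0 (I = 0*(-10) = 0)
G(o, x) = 3 - sqrt(o**2 + x**2)/2
(G(17, -21) + I)**2 = ((3 - sqrt(17**2 + (-21)**2)/2) + 0)**2 = ((3 - sqrt(289 + 441)/2) + 0)**2 = ((3 - sqrt(730)/2) + 0)**2 = (3 - sqrt(730)/2)**2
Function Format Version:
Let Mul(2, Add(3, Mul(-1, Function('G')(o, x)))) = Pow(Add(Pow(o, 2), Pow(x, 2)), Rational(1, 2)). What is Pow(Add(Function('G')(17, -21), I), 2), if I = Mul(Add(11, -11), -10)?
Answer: Mul(Rational(1, 4), Pow(Add(6, Mul(-1, Pow(730, Rational(1, 2)))), 2)) ≈ 110.44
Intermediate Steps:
I = 0 (I = Mul(0, -10) = 0)
Function('G')(o, x) = Add(3, Mul(Rational(-1, 2), Pow(Add(Pow(o, 2), Pow(x, 2)), Rational(1, 2))))
Pow(Add(Function('G')(17, -21), I), 2) = Pow(Add(Add(3, Mul(Rational(-1, 2), Pow(Add(Pow(17, 2), Pow(-21, 2)), Rational(1, 2)))), 0), 2) = Pow(Add(Add(3, Mul(Rational(-1, 2), Pow(Add(289, 441), Rational(1, 2)))), 0), 2) = Pow(Add(Add(3, Mul(Rational(-1, 2), Pow(730, Rational(1, 2)))), 0), 2) = Pow(Add(3, Mul(Rational(-1, 2), Pow(730, Rational(1, 2)))), 2)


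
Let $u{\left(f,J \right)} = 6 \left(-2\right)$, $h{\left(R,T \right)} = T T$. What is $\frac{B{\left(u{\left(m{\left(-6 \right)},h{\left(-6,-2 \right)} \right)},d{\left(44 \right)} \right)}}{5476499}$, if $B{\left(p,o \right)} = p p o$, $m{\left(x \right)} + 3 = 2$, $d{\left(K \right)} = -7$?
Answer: $- \frac{144}{782357} \approx -0.00018406$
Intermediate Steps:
$h{\left(R,T \right)} = T^{2}$
$m{\left(x \right)} = -1$ ($m{\left(x \right)} = -3 + 2 = -1$)
$u{\left(f,J \right)} = -12$
$B{\left(p,o \right)} = o p^{2}$ ($B{\left(p,o \right)} = p^{2} o = o p^{2}$)
$\frac{B{\left(u{\left(m{\left(-6 \right)},h{\left(-6,-2 \right)} \right)},d{\left(44 \right)} \right)}}{5476499} = \frac{\left(-7\right) \left(-12\right)^{2}}{5476499} = \left(-7\right) 144 \cdot \frac{1}{5476499} = \left(-1008\right) \frac{1}{5476499} = - \frac{144}{782357}$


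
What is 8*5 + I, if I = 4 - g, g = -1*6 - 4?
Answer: 54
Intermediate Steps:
g = -10 (g = -6 - 4 = -10)
I = 14 (I = 4 - 1*(-10) = 4 + 10 = 14)
8*5 + I = 8*5 + 14 = 40 + 14 = 54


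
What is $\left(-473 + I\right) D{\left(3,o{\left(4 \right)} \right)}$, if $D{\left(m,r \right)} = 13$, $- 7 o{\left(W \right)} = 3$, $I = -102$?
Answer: $-7475$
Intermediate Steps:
$o{\left(W \right)} = - \frac{3}{7}$ ($o{\left(W \right)} = \left(- \frac{1}{7}\right) 3 = - \frac{3}{7}$)
$\left(-473 + I\right) D{\left(3,o{\left(4 \right)} \right)} = \left(-473 - 102\right) 13 = \left(-575\right) 13 = -7475$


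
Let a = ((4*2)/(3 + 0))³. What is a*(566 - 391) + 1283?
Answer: 124241/27 ≈ 4601.5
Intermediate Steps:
a = 512/27 (a = (8/3)³ = 512/27 ≈ 18.963)
a*(566 - 391) + 1283 = 512*(566 - 391)/27 + 1283 = (512/27)*175 + 1283 = 89600/27 + 1283 = 124241/27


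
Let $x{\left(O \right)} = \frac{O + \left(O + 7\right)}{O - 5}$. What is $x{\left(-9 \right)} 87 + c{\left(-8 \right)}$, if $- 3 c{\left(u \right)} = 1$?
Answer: $\frac{2857}{42} \approx 68.024$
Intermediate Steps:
$x{\left(O \right)} = \frac{7 + 2 O}{-5 + O}$ ($x{\left(O \right)} = \frac{O + \left(7 + O\right)}{-5 + O} = \frac{7 + 2 O}{-5 + O}$)
$c{\left(u \right)} = - \frac{1}{3}$ ($c{\left(u \right)} = \left(- \frac{1}{3}\right) 1 = - \frac{1}{3}$)
$x{\left(-9 \right)} 87 + c{\left(-8 \right)} = \frac{7 + 2 \left(-9\right)}{-5 - 9} \cdot 87 - \frac{1}{3} = \frac{7 - 18}{-14} \cdot 87 - \frac{1}{3} = \left(- \frac{1}{14}\right) \left(-11\right) 87 - \frac{1}{3} = \frac{11}{14} \cdot 87 - \frac{1}{3} = \frac{957}{14} - \frac{1}{3} = \frac{2857}{42}$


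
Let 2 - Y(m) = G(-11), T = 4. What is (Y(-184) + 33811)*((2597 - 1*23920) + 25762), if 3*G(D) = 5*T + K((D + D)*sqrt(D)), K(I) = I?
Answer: 450198941/3 + 97658*I*sqrt(11)/3 ≈ 1.5007e+8 + 1.0797e+5*I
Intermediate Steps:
G(D) = 20/3 + 2*D**(3/2)/3 (G(D) = (5*4 + (D + D)*sqrt(D))/3 = (20 + (2*D)*sqrt(D))/3 = (20 + 2*D**(3/2))/3 = 20/3 + 2*D**(3/2)/3)
Y(m) = -14/3 + 22*I*sqrt(11)/3 (Y(m) = 2 - (20/3 + 2*(-11)**(3/2)/3) = 2 - (20/3 + 2*(-11*I*sqrt(11))/3) = 2 - (20/3 - 22*I*sqrt(11)/3) = 2 + (-20/3 + 22*I*sqrt(11)/3) = -14/3 + 22*I*sqrt(11)/3)
(Y(-184) + 33811)*((2597 - 1*23920) + 25762) = ((-14/3 + 22*I*sqrt(11)/3) + 33811)*((2597 - 1*23920) + 25762) = (101419/3 + 22*I*sqrt(11)/3)*((2597 - 23920) + 25762) = (101419/3 + 22*I*sqrt(11)/3)*(-21323 + 25762) = (101419/3 + 22*I*sqrt(11)/3)*4439 = 450198941/3 + 97658*I*sqrt(11)/3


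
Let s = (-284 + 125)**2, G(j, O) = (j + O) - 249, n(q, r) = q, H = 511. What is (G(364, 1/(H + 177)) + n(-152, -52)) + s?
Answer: 17367873/688 ≈ 25244.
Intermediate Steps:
G(j, O) = -249 + O + j (G(j, O) = (O + j) - 249 = -249 + O + j)
s = 25281 (s = (-159)**2 = 25281)
(G(364, 1/(H + 177)) + n(-152, -52)) + s = ((-249 + 1/(511 + 177) + 364) - 152) + 25281 = ((-249 + 1/688 + 364) - 152) + 25281 = (79121/688 - 152) + 25281 = -25455/688 + 25281 = 17367873/688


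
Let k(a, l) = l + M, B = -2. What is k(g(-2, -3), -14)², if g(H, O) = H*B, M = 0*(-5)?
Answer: 196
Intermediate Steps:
M = 0
g(H, O) = -2*H (g(H, O) = H*(-2) = -2*H)
k(a, l) = l (k(a, l) = l + 0 = l)
k(g(-2, -3), -14)² = (-14)² = 196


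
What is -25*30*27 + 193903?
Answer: 173653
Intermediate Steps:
-25*30*27 + 193903 = -750*27 + 193903 = -20250 + 193903 = 173653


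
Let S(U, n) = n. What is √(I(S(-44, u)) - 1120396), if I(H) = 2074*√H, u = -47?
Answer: √(-1120396 + 2074*I*√47) ≈ 6.716 + 1058.5*I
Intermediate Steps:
√(I(S(-44, u)) - 1120396) = √(2074*√(-47) - 1120396) = √(2074*(I*√47) - 1120396) = √(2074*I*√47 - 1120396) = √(-1120396 + 2074*I*√47)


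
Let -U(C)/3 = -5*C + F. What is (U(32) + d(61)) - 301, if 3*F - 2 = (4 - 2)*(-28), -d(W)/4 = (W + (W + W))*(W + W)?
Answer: -89071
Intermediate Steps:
d(W) = -24*W**2 (d(W) = -4*(W + (W + W))*(W + W) = -4*(W + 2*W)*2*W = -4*3*W*2*W = -24*W**2)
F = -18 (F = 2/3 + ((4 - 2)*(-28))/3 = 2/3 + (2*(-28))/3 = 2/3 + (1/3)*(-56) = 2/3 - 56/3 = -18)
U(C) = 54 + 15*C (U(C) = -3*(-5*C - 18) = -3*(-18 - 5*C) = 54 + 15*C)
(U(32) + d(61)) - 301 = ((54 + 15*32) - 24*61**2) - 301 = ((54 + 480) - 24*3721) - 301 = (534 - 89304) - 301 = -88770 - 301 = -89071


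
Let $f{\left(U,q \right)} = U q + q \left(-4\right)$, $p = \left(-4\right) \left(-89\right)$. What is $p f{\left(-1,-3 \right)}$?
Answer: $5340$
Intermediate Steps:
$p = 356$
$f{\left(U,q \right)} = - 4 q + U q$ ($f{\left(U,q \right)} = U q - 4 q = - 4 q + U q$)
$p f{\left(-1,-3 \right)} = 356 \left(- 3 \left(-4 - 1\right)\right) = 356 \left(\left(-3\right) \left(-5\right)\right) = 356 \cdot 15 = 5340$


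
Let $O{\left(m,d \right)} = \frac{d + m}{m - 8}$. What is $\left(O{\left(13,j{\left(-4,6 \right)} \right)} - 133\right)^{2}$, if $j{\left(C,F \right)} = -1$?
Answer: $\frac{426409}{25} \approx 17056.0$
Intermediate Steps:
$O{\left(m,d \right)} = \frac{d + m}{-8 + m}$
$\left(O{\left(13,j{\left(-4,6 \right)} \right)} - 133\right)^{2} = \left(\frac{-1 + 13}{-8 + 13} - 133\right)^{2} = \left(\frac{1}{5} \cdot 12 - 133\right)^{2} = \left(\frac{12}{5} - 133\right)^{2} = \left(- \frac{653}{5}\right)^{2} = \frac{426409}{25}$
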